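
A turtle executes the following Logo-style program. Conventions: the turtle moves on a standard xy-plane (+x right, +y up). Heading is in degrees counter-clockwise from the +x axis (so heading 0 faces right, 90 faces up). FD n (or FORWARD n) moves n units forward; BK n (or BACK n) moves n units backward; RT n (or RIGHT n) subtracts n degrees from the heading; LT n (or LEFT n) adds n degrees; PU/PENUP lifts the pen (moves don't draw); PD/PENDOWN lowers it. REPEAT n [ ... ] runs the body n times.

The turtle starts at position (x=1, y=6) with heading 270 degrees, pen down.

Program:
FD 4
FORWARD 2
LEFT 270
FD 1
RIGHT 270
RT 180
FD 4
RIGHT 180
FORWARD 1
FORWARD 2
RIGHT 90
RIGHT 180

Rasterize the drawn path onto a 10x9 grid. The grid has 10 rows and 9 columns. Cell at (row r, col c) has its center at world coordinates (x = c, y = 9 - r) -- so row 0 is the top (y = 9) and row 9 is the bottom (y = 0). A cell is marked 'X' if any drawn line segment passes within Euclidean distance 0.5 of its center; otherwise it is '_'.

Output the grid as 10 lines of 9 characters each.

Segment 0: (1,6) -> (1,2)
Segment 1: (1,2) -> (1,0)
Segment 2: (1,0) -> (-0,0)
Segment 3: (-0,0) -> (-0,4)
Segment 4: (-0,4) -> (-0,3)
Segment 5: (-0,3) -> (-0,1)

Answer: _________
_________
_________
_X_______
_X_______
XX_______
XX_______
XX_______
XX_______
XX_______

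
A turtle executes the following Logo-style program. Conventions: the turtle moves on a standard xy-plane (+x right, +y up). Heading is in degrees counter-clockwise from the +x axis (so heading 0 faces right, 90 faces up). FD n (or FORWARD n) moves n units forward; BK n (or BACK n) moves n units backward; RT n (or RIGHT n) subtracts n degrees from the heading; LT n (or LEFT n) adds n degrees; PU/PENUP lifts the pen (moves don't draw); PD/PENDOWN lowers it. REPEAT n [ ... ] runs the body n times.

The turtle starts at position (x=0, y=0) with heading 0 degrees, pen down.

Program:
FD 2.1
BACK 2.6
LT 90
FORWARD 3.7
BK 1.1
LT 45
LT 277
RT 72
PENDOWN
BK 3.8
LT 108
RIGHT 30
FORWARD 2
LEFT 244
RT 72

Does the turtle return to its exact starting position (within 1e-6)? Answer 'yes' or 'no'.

Executing turtle program step by step:
Start: pos=(0,0), heading=0, pen down
FD 2.1: (0,0) -> (2.1,0) [heading=0, draw]
BK 2.6: (2.1,0) -> (-0.5,0) [heading=0, draw]
LT 90: heading 0 -> 90
FD 3.7: (-0.5,0) -> (-0.5,3.7) [heading=90, draw]
BK 1.1: (-0.5,3.7) -> (-0.5,2.6) [heading=90, draw]
LT 45: heading 90 -> 135
LT 277: heading 135 -> 52
RT 72: heading 52 -> 340
PD: pen down
BK 3.8: (-0.5,2.6) -> (-4.071,3.9) [heading=340, draw]
LT 108: heading 340 -> 88
RT 30: heading 88 -> 58
FD 2: (-4.071,3.9) -> (-3.011,5.596) [heading=58, draw]
LT 244: heading 58 -> 302
RT 72: heading 302 -> 230
Final: pos=(-3.011,5.596), heading=230, 6 segment(s) drawn

Start position: (0, 0)
Final position: (-3.011, 5.596)
Distance = 6.354; >= 1e-6 -> NOT closed

Answer: no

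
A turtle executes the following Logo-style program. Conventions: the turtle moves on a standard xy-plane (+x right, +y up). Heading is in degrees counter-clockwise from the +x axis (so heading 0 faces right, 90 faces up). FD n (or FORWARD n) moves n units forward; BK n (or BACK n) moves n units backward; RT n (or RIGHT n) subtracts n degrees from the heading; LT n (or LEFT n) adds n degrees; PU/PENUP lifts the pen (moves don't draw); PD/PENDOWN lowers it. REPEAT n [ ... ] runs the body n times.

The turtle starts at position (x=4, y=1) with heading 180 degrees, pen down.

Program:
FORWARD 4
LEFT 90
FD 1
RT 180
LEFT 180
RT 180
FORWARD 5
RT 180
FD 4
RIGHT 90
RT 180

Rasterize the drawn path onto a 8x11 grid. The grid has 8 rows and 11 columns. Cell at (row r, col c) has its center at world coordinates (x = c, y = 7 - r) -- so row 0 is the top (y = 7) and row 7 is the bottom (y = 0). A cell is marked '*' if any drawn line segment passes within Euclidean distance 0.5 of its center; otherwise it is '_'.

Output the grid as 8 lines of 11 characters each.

Answer: ___________
___________
*__________
*__________
*__________
*__________
*****______
*__________

Derivation:
Segment 0: (4,1) -> (0,1)
Segment 1: (0,1) -> (-0,0)
Segment 2: (-0,0) -> (0,5)
Segment 3: (0,5) -> (0,1)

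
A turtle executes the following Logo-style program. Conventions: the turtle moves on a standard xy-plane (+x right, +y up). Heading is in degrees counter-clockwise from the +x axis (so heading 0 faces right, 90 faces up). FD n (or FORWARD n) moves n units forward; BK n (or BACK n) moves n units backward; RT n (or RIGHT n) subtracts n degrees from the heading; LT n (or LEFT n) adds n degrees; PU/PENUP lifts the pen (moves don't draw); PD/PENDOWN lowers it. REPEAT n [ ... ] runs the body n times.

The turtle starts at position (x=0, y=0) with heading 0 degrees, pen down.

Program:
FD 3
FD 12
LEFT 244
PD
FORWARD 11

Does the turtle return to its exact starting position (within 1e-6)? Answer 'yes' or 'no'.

Answer: no

Derivation:
Executing turtle program step by step:
Start: pos=(0,0), heading=0, pen down
FD 3: (0,0) -> (3,0) [heading=0, draw]
FD 12: (3,0) -> (15,0) [heading=0, draw]
LT 244: heading 0 -> 244
PD: pen down
FD 11: (15,0) -> (10.178,-9.887) [heading=244, draw]
Final: pos=(10.178,-9.887), heading=244, 3 segment(s) drawn

Start position: (0, 0)
Final position: (10.178, -9.887)
Distance = 14.189; >= 1e-6 -> NOT closed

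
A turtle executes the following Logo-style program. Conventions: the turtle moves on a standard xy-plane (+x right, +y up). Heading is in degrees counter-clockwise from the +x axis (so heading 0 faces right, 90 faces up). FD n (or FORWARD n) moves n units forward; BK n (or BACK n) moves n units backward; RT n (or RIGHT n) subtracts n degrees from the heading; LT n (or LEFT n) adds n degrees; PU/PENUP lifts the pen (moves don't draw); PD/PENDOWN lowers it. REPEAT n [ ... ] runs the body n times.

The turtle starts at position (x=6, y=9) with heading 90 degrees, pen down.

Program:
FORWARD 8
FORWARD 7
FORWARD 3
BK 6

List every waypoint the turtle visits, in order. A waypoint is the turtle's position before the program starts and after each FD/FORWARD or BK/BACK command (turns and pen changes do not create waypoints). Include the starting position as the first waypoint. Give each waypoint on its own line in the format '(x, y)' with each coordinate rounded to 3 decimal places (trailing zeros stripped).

Executing turtle program step by step:
Start: pos=(6,9), heading=90, pen down
FD 8: (6,9) -> (6,17) [heading=90, draw]
FD 7: (6,17) -> (6,24) [heading=90, draw]
FD 3: (6,24) -> (6,27) [heading=90, draw]
BK 6: (6,27) -> (6,21) [heading=90, draw]
Final: pos=(6,21), heading=90, 4 segment(s) drawn
Waypoints (5 total):
(6, 9)
(6, 17)
(6, 24)
(6, 27)
(6, 21)

Answer: (6, 9)
(6, 17)
(6, 24)
(6, 27)
(6, 21)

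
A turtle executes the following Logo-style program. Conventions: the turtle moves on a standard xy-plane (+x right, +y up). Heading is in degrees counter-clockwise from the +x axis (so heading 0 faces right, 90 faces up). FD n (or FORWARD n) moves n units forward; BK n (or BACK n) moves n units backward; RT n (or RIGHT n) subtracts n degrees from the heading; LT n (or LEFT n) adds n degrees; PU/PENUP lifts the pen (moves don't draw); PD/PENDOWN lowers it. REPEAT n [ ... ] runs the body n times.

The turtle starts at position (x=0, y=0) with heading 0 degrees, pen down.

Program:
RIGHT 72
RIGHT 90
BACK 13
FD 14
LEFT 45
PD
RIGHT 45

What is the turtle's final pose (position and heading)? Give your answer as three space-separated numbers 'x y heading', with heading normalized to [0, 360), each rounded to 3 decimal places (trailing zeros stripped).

Answer: -0.951 -0.309 198

Derivation:
Executing turtle program step by step:
Start: pos=(0,0), heading=0, pen down
RT 72: heading 0 -> 288
RT 90: heading 288 -> 198
BK 13: (0,0) -> (12.364,4.017) [heading=198, draw]
FD 14: (12.364,4.017) -> (-0.951,-0.309) [heading=198, draw]
LT 45: heading 198 -> 243
PD: pen down
RT 45: heading 243 -> 198
Final: pos=(-0.951,-0.309), heading=198, 2 segment(s) drawn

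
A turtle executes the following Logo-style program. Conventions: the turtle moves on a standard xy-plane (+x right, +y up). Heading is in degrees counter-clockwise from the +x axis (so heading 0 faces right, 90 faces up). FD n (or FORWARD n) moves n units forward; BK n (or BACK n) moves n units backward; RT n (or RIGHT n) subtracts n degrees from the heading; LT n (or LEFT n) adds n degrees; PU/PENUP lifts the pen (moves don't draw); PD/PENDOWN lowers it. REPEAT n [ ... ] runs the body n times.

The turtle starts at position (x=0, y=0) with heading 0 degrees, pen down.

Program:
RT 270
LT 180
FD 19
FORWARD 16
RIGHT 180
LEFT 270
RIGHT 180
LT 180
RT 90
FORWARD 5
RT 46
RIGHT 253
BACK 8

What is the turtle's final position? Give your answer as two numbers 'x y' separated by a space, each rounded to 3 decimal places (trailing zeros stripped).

Executing turtle program step by step:
Start: pos=(0,0), heading=0, pen down
RT 270: heading 0 -> 90
LT 180: heading 90 -> 270
FD 19: (0,0) -> (0,-19) [heading=270, draw]
FD 16: (0,-19) -> (0,-35) [heading=270, draw]
RT 180: heading 270 -> 90
LT 270: heading 90 -> 0
RT 180: heading 0 -> 180
LT 180: heading 180 -> 0
RT 90: heading 0 -> 270
FD 5: (0,-35) -> (0,-40) [heading=270, draw]
RT 46: heading 270 -> 224
RT 253: heading 224 -> 331
BK 8: (0,-40) -> (-6.997,-36.122) [heading=331, draw]
Final: pos=(-6.997,-36.122), heading=331, 4 segment(s) drawn

Answer: -6.997 -36.122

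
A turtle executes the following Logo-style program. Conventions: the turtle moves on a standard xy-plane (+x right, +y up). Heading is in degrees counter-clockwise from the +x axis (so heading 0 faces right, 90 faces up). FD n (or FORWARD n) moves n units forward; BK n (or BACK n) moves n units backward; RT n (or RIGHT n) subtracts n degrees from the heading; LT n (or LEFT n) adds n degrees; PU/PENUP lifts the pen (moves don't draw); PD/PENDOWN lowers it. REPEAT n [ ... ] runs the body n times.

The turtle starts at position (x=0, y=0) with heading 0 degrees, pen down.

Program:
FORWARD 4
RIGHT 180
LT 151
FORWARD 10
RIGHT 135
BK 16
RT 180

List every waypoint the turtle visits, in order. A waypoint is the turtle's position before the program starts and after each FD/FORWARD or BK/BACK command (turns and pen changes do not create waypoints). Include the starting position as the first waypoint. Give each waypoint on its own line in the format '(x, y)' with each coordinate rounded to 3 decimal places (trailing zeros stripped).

Answer: (0, 0)
(4, 0)
(12.746, -4.848)
(28.126, -0.438)

Derivation:
Executing turtle program step by step:
Start: pos=(0,0), heading=0, pen down
FD 4: (0,0) -> (4,0) [heading=0, draw]
RT 180: heading 0 -> 180
LT 151: heading 180 -> 331
FD 10: (4,0) -> (12.746,-4.848) [heading=331, draw]
RT 135: heading 331 -> 196
BK 16: (12.746,-4.848) -> (28.126,-0.438) [heading=196, draw]
RT 180: heading 196 -> 16
Final: pos=(28.126,-0.438), heading=16, 3 segment(s) drawn
Waypoints (4 total):
(0, 0)
(4, 0)
(12.746, -4.848)
(28.126, -0.438)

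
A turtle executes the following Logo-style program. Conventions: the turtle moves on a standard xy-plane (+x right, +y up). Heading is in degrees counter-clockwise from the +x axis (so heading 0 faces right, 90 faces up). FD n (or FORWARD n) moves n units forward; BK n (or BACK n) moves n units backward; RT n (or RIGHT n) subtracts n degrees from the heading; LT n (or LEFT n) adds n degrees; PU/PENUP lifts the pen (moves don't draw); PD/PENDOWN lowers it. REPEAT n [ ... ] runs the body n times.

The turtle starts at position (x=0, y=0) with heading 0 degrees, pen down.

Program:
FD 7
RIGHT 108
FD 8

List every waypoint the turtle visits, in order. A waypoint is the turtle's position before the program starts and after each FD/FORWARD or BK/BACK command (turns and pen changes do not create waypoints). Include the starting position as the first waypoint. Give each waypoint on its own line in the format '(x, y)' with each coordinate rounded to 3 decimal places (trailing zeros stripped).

Executing turtle program step by step:
Start: pos=(0,0), heading=0, pen down
FD 7: (0,0) -> (7,0) [heading=0, draw]
RT 108: heading 0 -> 252
FD 8: (7,0) -> (4.528,-7.608) [heading=252, draw]
Final: pos=(4.528,-7.608), heading=252, 2 segment(s) drawn
Waypoints (3 total):
(0, 0)
(7, 0)
(4.528, -7.608)

Answer: (0, 0)
(7, 0)
(4.528, -7.608)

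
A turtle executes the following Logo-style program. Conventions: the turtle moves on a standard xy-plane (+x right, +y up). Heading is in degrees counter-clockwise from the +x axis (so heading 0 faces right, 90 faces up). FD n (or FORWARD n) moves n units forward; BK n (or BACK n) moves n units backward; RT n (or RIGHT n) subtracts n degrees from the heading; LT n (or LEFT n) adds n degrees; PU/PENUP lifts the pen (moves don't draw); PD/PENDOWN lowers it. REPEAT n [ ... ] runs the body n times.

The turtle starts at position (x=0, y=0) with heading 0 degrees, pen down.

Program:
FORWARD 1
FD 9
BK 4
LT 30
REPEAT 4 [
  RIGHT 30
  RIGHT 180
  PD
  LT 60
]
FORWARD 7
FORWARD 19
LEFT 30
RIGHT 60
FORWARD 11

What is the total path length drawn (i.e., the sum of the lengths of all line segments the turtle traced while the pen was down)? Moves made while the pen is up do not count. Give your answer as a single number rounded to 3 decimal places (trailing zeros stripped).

Executing turtle program step by step:
Start: pos=(0,0), heading=0, pen down
FD 1: (0,0) -> (1,0) [heading=0, draw]
FD 9: (1,0) -> (10,0) [heading=0, draw]
BK 4: (10,0) -> (6,0) [heading=0, draw]
LT 30: heading 0 -> 30
REPEAT 4 [
  -- iteration 1/4 --
  RT 30: heading 30 -> 0
  RT 180: heading 0 -> 180
  PD: pen down
  LT 60: heading 180 -> 240
  -- iteration 2/4 --
  RT 30: heading 240 -> 210
  RT 180: heading 210 -> 30
  PD: pen down
  LT 60: heading 30 -> 90
  -- iteration 3/4 --
  RT 30: heading 90 -> 60
  RT 180: heading 60 -> 240
  PD: pen down
  LT 60: heading 240 -> 300
  -- iteration 4/4 --
  RT 30: heading 300 -> 270
  RT 180: heading 270 -> 90
  PD: pen down
  LT 60: heading 90 -> 150
]
FD 7: (6,0) -> (-0.062,3.5) [heading=150, draw]
FD 19: (-0.062,3.5) -> (-16.517,13) [heading=150, draw]
LT 30: heading 150 -> 180
RT 60: heading 180 -> 120
FD 11: (-16.517,13) -> (-22.017,22.526) [heading=120, draw]
Final: pos=(-22.017,22.526), heading=120, 6 segment(s) drawn

Segment lengths:
  seg 1: (0,0) -> (1,0), length = 1
  seg 2: (1,0) -> (10,0), length = 9
  seg 3: (10,0) -> (6,0), length = 4
  seg 4: (6,0) -> (-0.062,3.5), length = 7
  seg 5: (-0.062,3.5) -> (-16.517,13), length = 19
  seg 6: (-16.517,13) -> (-22.017,22.526), length = 11
Total = 51

Answer: 51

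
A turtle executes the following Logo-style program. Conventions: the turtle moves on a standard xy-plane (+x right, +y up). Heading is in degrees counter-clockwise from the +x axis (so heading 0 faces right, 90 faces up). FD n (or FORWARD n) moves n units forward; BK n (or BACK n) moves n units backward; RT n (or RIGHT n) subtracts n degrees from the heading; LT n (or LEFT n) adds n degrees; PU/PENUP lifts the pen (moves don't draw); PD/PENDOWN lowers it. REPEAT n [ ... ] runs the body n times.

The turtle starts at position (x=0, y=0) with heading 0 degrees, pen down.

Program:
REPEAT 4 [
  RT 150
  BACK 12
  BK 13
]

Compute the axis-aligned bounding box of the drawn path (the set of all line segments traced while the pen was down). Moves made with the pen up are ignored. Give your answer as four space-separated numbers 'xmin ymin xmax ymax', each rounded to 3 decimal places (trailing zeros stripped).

Answer: 0 -9.151 21.651 15.849

Derivation:
Executing turtle program step by step:
Start: pos=(0,0), heading=0, pen down
REPEAT 4 [
  -- iteration 1/4 --
  RT 150: heading 0 -> 210
  BK 12: (0,0) -> (10.392,6) [heading=210, draw]
  BK 13: (10.392,6) -> (21.651,12.5) [heading=210, draw]
  -- iteration 2/4 --
  RT 150: heading 210 -> 60
  BK 12: (21.651,12.5) -> (15.651,2.108) [heading=60, draw]
  BK 13: (15.651,2.108) -> (9.151,-9.151) [heading=60, draw]
  -- iteration 3/4 --
  RT 150: heading 60 -> 270
  BK 12: (9.151,-9.151) -> (9.151,2.849) [heading=270, draw]
  BK 13: (9.151,2.849) -> (9.151,15.849) [heading=270, draw]
  -- iteration 4/4 --
  RT 150: heading 270 -> 120
  BK 12: (9.151,15.849) -> (15.151,5.457) [heading=120, draw]
  BK 13: (15.151,5.457) -> (21.651,-5.801) [heading=120, draw]
]
Final: pos=(21.651,-5.801), heading=120, 8 segment(s) drawn

Segment endpoints: x in {0, 9.151, 9.151, 9.151, 10.392, 15.151, 15.651, 21.651, 21.651}, y in {-9.151, -5.801, 0, 2.108, 2.849, 5.457, 6, 12.5, 15.849}
xmin=0, ymin=-9.151, xmax=21.651, ymax=15.849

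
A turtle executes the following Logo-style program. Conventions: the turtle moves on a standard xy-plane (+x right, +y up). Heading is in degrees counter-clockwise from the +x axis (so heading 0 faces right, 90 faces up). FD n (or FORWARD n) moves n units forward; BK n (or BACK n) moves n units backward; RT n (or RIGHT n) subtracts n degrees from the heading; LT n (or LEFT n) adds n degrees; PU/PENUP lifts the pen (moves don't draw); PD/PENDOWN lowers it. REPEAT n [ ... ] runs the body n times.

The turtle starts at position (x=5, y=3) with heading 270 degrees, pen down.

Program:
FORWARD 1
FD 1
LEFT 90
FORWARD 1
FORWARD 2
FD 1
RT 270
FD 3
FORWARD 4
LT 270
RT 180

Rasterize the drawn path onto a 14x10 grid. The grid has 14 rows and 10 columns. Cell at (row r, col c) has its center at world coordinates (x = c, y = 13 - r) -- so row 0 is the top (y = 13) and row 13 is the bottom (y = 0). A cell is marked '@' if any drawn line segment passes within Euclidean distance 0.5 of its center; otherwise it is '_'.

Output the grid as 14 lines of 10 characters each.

Segment 0: (5,3) -> (5,2)
Segment 1: (5,2) -> (5,1)
Segment 2: (5,1) -> (6,1)
Segment 3: (6,1) -> (8,1)
Segment 4: (8,1) -> (9,1)
Segment 5: (9,1) -> (9,4)
Segment 6: (9,4) -> (9,8)

Answer: __________
__________
__________
__________
__________
_________@
_________@
_________@
_________@
_________@
_____@___@
_____@___@
_____@@@@@
__________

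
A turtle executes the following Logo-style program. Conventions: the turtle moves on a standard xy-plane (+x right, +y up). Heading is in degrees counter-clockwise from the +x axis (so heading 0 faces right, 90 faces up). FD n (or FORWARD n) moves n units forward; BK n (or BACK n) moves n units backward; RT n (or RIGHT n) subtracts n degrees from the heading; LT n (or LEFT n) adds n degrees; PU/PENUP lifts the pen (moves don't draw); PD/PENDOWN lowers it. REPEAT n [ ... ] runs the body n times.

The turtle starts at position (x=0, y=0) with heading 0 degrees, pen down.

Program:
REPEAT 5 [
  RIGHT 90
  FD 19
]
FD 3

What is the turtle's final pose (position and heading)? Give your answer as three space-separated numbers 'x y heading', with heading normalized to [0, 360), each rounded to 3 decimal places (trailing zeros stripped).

Executing turtle program step by step:
Start: pos=(0,0), heading=0, pen down
REPEAT 5 [
  -- iteration 1/5 --
  RT 90: heading 0 -> 270
  FD 19: (0,0) -> (0,-19) [heading=270, draw]
  -- iteration 2/5 --
  RT 90: heading 270 -> 180
  FD 19: (0,-19) -> (-19,-19) [heading=180, draw]
  -- iteration 3/5 --
  RT 90: heading 180 -> 90
  FD 19: (-19,-19) -> (-19,0) [heading=90, draw]
  -- iteration 4/5 --
  RT 90: heading 90 -> 0
  FD 19: (-19,0) -> (0,0) [heading=0, draw]
  -- iteration 5/5 --
  RT 90: heading 0 -> 270
  FD 19: (0,0) -> (0,-19) [heading=270, draw]
]
FD 3: (0,-19) -> (0,-22) [heading=270, draw]
Final: pos=(0,-22), heading=270, 6 segment(s) drawn

Answer: 0 -22 270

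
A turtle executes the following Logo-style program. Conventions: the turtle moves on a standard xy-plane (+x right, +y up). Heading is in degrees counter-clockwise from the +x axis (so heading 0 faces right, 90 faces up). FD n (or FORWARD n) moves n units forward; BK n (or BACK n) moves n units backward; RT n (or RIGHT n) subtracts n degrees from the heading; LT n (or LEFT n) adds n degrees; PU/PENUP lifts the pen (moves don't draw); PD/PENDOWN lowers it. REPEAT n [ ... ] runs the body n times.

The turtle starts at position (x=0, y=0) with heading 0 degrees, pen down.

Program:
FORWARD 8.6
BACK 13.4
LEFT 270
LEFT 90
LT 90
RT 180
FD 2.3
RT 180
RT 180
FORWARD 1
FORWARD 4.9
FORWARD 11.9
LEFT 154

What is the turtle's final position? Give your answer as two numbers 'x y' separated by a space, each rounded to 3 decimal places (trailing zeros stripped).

Answer: -4.8 -20.1

Derivation:
Executing turtle program step by step:
Start: pos=(0,0), heading=0, pen down
FD 8.6: (0,0) -> (8.6,0) [heading=0, draw]
BK 13.4: (8.6,0) -> (-4.8,0) [heading=0, draw]
LT 270: heading 0 -> 270
LT 90: heading 270 -> 0
LT 90: heading 0 -> 90
RT 180: heading 90 -> 270
FD 2.3: (-4.8,0) -> (-4.8,-2.3) [heading=270, draw]
RT 180: heading 270 -> 90
RT 180: heading 90 -> 270
FD 1: (-4.8,-2.3) -> (-4.8,-3.3) [heading=270, draw]
FD 4.9: (-4.8,-3.3) -> (-4.8,-8.2) [heading=270, draw]
FD 11.9: (-4.8,-8.2) -> (-4.8,-20.1) [heading=270, draw]
LT 154: heading 270 -> 64
Final: pos=(-4.8,-20.1), heading=64, 6 segment(s) drawn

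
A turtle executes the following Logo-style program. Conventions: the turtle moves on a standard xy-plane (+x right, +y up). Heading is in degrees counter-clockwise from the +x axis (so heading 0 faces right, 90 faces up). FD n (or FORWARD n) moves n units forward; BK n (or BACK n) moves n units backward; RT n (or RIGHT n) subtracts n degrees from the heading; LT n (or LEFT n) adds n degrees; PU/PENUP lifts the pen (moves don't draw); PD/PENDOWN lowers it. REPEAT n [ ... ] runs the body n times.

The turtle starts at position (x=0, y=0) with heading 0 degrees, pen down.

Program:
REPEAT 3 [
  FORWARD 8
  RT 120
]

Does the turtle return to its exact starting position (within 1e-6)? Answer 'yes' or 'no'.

Answer: yes

Derivation:
Executing turtle program step by step:
Start: pos=(0,0), heading=0, pen down
REPEAT 3 [
  -- iteration 1/3 --
  FD 8: (0,0) -> (8,0) [heading=0, draw]
  RT 120: heading 0 -> 240
  -- iteration 2/3 --
  FD 8: (8,0) -> (4,-6.928) [heading=240, draw]
  RT 120: heading 240 -> 120
  -- iteration 3/3 --
  FD 8: (4,-6.928) -> (0,0) [heading=120, draw]
  RT 120: heading 120 -> 0
]
Final: pos=(0,0), heading=0, 3 segment(s) drawn

Start position: (0, 0)
Final position: (0, 0)
Distance = 0; < 1e-6 -> CLOSED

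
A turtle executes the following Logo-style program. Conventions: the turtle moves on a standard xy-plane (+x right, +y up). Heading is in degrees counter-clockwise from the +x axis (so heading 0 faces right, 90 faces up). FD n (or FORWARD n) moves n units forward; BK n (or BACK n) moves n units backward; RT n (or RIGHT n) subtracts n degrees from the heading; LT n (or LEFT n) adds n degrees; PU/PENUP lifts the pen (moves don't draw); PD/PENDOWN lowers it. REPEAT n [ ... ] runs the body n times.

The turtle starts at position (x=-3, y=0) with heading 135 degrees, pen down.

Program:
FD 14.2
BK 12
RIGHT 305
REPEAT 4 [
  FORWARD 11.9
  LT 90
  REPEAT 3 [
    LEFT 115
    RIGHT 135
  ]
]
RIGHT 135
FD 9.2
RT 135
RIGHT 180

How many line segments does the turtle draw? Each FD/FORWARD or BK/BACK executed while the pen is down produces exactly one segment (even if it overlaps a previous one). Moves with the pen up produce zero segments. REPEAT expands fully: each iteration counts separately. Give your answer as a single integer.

Answer: 7

Derivation:
Executing turtle program step by step:
Start: pos=(-3,0), heading=135, pen down
FD 14.2: (-3,0) -> (-13.041,10.041) [heading=135, draw]
BK 12: (-13.041,10.041) -> (-4.556,1.556) [heading=135, draw]
RT 305: heading 135 -> 190
REPEAT 4 [
  -- iteration 1/4 --
  FD 11.9: (-4.556,1.556) -> (-16.275,-0.511) [heading=190, draw]
  LT 90: heading 190 -> 280
  REPEAT 3 [
    -- iteration 1/3 --
    LT 115: heading 280 -> 35
    RT 135: heading 35 -> 260
    -- iteration 2/3 --
    LT 115: heading 260 -> 15
    RT 135: heading 15 -> 240
    -- iteration 3/3 --
    LT 115: heading 240 -> 355
    RT 135: heading 355 -> 220
  ]
  -- iteration 2/4 --
  FD 11.9: (-16.275,-0.511) -> (-25.391,-8.16) [heading=220, draw]
  LT 90: heading 220 -> 310
  REPEAT 3 [
    -- iteration 1/3 --
    LT 115: heading 310 -> 65
    RT 135: heading 65 -> 290
    -- iteration 2/3 --
    LT 115: heading 290 -> 45
    RT 135: heading 45 -> 270
    -- iteration 3/3 --
    LT 115: heading 270 -> 25
    RT 135: heading 25 -> 250
  ]
  -- iteration 3/4 --
  FD 11.9: (-25.391,-8.16) -> (-29.461,-19.342) [heading=250, draw]
  LT 90: heading 250 -> 340
  REPEAT 3 [
    -- iteration 1/3 --
    LT 115: heading 340 -> 95
    RT 135: heading 95 -> 320
    -- iteration 2/3 --
    LT 115: heading 320 -> 75
    RT 135: heading 75 -> 300
    -- iteration 3/3 --
    LT 115: heading 300 -> 55
    RT 135: heading 55 -> 280
  ]
  -- iteration 4/4 --
  FD 11.9: (-29.461,-19.342) -> (-27.394,-31.062) [heading=280, draw]
  LT 90: heading 280 -> 10
  REPEAT 3 [
    -- iteration 1/3 --
    LT 115: heading 10 -> 125
    RT 135: heading 125 -> 350
    -- iteration 2/3 --
    LT 115: heading 350 -> 105
    RT 135: heading 105 -> 330
    -- iteration 3/3 --
    LT 115: heading 330 -> 85
    RT 135: heading 85 -> 310
  ]
]
RT 135: heading 310 -> 175
FD 9.2: (-27.394,-31.062) -> (-36.559,-30.26) [heading=175, draw]
RT 135: heading 175 -> 40
RT 180: heading 40 -> 220
Final: pos=(-36.559,-30.26), heading=220, 7 segment(s) drawn
Segments drawn: 7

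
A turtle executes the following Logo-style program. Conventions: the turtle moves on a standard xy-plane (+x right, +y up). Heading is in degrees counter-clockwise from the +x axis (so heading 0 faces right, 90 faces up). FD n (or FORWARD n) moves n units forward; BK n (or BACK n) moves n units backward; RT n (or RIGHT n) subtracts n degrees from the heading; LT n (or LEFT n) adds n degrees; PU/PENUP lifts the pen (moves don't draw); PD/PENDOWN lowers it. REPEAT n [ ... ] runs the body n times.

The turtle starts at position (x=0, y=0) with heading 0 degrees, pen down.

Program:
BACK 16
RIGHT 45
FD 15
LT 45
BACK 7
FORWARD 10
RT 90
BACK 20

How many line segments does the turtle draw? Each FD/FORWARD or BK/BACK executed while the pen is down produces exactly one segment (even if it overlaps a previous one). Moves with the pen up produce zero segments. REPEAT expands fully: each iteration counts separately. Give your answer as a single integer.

Answer: 5

Derivation:
Executing turtle program step by step:
Start: pos=(0,0), heading=0, pen down
BK 16: (0,0) -> (-16,0) [heading=0, draw]
RT 45: heading 0 -> 315
FD 15: (-16,0) -> (-5.393,-10.607) [heading=315, draw]
LT 45: heading 315 -> 0
BK 7: (-5.393,-10.607) -> (-12.393,-10.607) [heading=0, draw]
FD 10: (-12.393,-10.607) -> (-2.393,-10.607) [heading=0, draw]
RT 90: heading 0 -> 270
BK 20: (-2.393,-10.607) -> (-2.393,9.393) [heading=270, draw]
Final: pos=(-2.393,9.393), heading=270, 5 segment(s) drawn
Segments drawn: 5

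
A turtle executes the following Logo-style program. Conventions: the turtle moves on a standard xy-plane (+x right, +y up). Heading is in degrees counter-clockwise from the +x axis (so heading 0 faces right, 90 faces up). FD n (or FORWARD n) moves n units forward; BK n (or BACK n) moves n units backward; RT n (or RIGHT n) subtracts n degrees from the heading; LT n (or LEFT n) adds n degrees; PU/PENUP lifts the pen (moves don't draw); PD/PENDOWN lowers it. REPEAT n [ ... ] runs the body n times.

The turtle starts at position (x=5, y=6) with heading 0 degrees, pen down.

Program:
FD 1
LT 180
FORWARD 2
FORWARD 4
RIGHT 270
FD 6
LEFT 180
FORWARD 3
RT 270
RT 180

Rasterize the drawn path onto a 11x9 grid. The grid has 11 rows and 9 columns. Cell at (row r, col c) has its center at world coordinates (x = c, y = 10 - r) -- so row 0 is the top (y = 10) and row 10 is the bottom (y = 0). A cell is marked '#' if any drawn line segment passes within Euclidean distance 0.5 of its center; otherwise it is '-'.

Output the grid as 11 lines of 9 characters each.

Answer: ---------
---------
---------
---------
#######--
#--------
#--------
#--------
#--------
#--------
#--------

Derivation:
Segment 0: (5,6) -> (6,6)
Segment 1: (6,6) -> (4,6)
Segment 2: (4,6) -> (0,6)
Segment 3: (0,6) -> (0,0)
Segment 4: (0,0) -> (0,3)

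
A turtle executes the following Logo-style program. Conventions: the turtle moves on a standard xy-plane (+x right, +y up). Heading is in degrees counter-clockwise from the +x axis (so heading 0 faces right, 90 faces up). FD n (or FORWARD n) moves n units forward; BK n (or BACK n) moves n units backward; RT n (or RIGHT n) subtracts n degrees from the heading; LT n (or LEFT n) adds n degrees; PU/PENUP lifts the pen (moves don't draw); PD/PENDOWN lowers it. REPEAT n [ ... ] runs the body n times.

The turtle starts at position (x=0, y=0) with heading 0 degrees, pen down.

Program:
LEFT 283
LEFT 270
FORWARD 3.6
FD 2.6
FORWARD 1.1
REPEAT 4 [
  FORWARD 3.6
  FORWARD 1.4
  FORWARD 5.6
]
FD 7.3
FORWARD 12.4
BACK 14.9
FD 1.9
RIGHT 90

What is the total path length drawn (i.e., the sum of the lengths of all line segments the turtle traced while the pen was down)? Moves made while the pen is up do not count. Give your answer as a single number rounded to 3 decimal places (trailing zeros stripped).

Answer: 86.2

Derivation:
Executing turtle program step by step:
Start: pos=(0,0), heading=0, pen down
LT 283: heading 0 -> 283
LT 270: heading 283 -> 193
FD 3.6: (0,0) -> (-3.508,-0.81) [heading=193, draw]
FD 2.6: (-3.508,-0.81) -> (-6.041,-1.395) [heading=193, draw]
FD 1.1: (-6.041,-1.395) -> (-7.113,-1.642) [heading=193, draw]
REPEAT 4 [
  -- iteration 1/4 --
  FD 3.6: (-7.113,-1.642) -> (-10.621,-2.452) [heading=193, draw]
  FD 1.4: (-10.621,-2.452) -> (-11.985,-2.767) [heading=193, draw]
  FD 5.6: (-11.985,-2.767) -> (-17.441,-4.027) [heading=193, draw]
  -- iteration 2/4 --
  FD 3.6: (-17.441,-4.027) -> (-20.949,-4.836) [heading=193, draw]
  FD 1.4: (-20.949,-4.836) -> (-22.313,-5.151) [heading=193, draw]
  FD 5.6: (-22.313,-5.151) -> (-27.77,-6.411) [heading=193, draw]
  -- iteration 3/4 --
  FD 3.6: (-27.77,-6.411) -> (-31.277,-7.221) [heading=193, draw]
  FD 1.4: (-31.277,-7.221) -> (-32.641,-7.536) [heading=193, draw]
  FD 5.6: (-32.641,-7.536) -> (-38.098,-8.796) [heading=193, draw]
  -- iteration 4/4 --
  FD 3.6: (-38.098,-8.796) -> (-41.606,-9.605) [heading=193, draw]
  FD 1.4: (-41.606,-9.605) -> (-42.97,-9.92) [heading=193, draw]
  FD 5.6: (-42.97,-9.92) -> (-48.426,-11.18) [heading=193, draw]
]
FD 7.3: (-48.426,-11.18) -> (-55.539,-12.822) [heading=193, draw]
FD 12.4: (-55.539,-12.822) -> (-67.621,-15.612) [heading=193, draw]
BK 14.9: (-67.621,-15.612) -> (-53.103,-12.26) [heading=193, draw]
FD 1.9: (-53.103,-12.26) -> (-54.954,-12.687) [heading=193, draw]
RT 90: heading 193 -> 103
Final: pos=(-54.954,-12.687), heading=103, 19 segment(s) drawn

Segment lengths:
  seg 1: (0,0) -> (-3.508,-0.81), length = 3.6
  seg 2: (-3.508,-0.81) -> (-6.041,-1.395), length = 2.6
  seg 3: (-6.041,-1.395) -> (-7.113,-1.642), length = 1.1
  seg 4: (-7.113,-1.642) -> (-10.621,-2.452), length = 3.6
  seg 5: (-10.621,-2.452) -> (-11.985,-2.767), length = 1.4
  seg 6: (-11.985,-2.767) -> (-17.441,-4.027), length = 5.6
  seg 7: (-17.441,-4.027) -> (-20.949,-4.836), length = 3.6
  seg 8: (-20.949,-4.836) -> (-22.313,-5.151), length = 1.4
  seg 9: (-22.313,-5.151) -> (-27.77,-6.411), length = 5.6
  seg 10: (-27.77,-6.411) -> (-31.277,-7.221), length = 3.6
  seg 11: (-31.277,-7.221) -> (-32.641,-7.536), length = 1.4
  seg 12: (-32.641,-7.536) -> (-38.098,-8.796), length = 5.6
  seg 13: (-38.098,-8.796) -> (-41.606,-9.605), length = 3.6
  seg 14: (-41.606,-9.605) -> (-42.97,-9.92), length = 1.4
  seg 15: (-42.97,-9.92) -> (-48.426,-11.18), length = 5.6
  seg 16: (-48.426,-11.18) -> (-55.539,-12.822), length = 7.3
  seg 17: (-55.539,-12.822) -> (-67.621,-15.612), length = 12.4
  seg 18: (-67.621,-15.612) -> (-53.103,-12.26), length = 14.9
  seg 19: (-53.103,-12.26) -> (-54.954,-12.687), length = 1.9
Total = 86.2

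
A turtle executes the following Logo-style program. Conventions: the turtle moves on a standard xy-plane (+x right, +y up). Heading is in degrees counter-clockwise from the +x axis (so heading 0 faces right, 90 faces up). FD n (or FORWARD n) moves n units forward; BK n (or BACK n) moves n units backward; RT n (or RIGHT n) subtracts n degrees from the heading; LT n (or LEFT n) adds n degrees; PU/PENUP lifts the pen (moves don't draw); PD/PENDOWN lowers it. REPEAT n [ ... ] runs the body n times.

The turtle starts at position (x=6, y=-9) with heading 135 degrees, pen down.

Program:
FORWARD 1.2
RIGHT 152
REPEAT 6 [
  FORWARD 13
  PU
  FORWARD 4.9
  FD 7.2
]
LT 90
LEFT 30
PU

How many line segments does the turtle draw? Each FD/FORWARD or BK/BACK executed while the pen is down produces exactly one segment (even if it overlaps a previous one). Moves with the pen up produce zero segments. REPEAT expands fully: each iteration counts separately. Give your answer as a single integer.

Executing turtle program step by step:
Start: pos=(6,-9), heading=135, pen down
FD 1.2: (6,-9) -> (5.151,-8.151) [heading=135, draw]
RT 152: heading 135 -> 343
REPEAT 6 [
  -- iteration 1/6 --
  FD 13: (5.151,-8.151) -> (17.583,-11.952) [heading=343, draw]
  PU: pen up
  FD 4.9: (17.583,-11.952) -> (22.269,-13.385) [heading=343, move]
  FD 7.2: (22.269,-13.385) -> (29.155,-15.49) [heading=343, move]
  -- iteration 2/6 --
  FD 13: (29.155,-15.49) -> (41.587,-19.291) [heading=343, move]
  PU: pen up
  FD 4.9: (41.587,-19.291) -> (46.273,-20.723) [heading=343, move]
  FD 7.2: (46.273,-20.723) -> (53.158,-22.829) [heading=343, move]
  -- iteration 3/6 --
  FD 13: (53.158,-22.829) -> (65.59,-26.629) [heading=343, move]
  PU: pen up
  FD 4.9: (65.59,-26.629) -> (70.276,-28.062) [heading=343, move]
  FD 7.2: (70.276,-28.062) -> (77.161,-30.167) [heading=343, move]
  -- iteration 4/6 --
  FD 13: (77.161,-30.167) -> (89.593,-33.968) [heading=343, move]
  PU: pen up
  FD 4.9: (89.593,-33.968) -> (94.279,-35.401) [heading=343, move]
  FD 7.2: (94.279,-35.401) -> (101.164,-37.506) [heading=343, move]
  -- iteration 5/6 --
  FD 13: (101.164,-37.506) -> (113.596,-41.306) [heading=343, move]
  PU: pen up
  FD 4.9: (113.596,-41.306) -> (118.282,-42.739) [heading=343, move]
  FD 7.2: (118.282,-42.739) -> (125.168,-44.844) [heading=343, move]
  -- iteration 6/6 --
  FD 13: (125.168,-44.844) -> (137.6,-48.645) [heading=343, move]
  PU: pen up
  FD 4.9: (137.6,-48.645) -> (142.286,-50.078) [heading=343, move]
  FD 7.2: (142.286,-50.078) -> (149.171,-52.183) [heading=343, move]
]
LT 90: heading 343 -> 73
LT 30: heading 73 -> 103
PU: pen up
Final: pos=(149.171,-52.183), heading=103, 2 segment(s) drawn
Segments drawn: 2

Answer: 2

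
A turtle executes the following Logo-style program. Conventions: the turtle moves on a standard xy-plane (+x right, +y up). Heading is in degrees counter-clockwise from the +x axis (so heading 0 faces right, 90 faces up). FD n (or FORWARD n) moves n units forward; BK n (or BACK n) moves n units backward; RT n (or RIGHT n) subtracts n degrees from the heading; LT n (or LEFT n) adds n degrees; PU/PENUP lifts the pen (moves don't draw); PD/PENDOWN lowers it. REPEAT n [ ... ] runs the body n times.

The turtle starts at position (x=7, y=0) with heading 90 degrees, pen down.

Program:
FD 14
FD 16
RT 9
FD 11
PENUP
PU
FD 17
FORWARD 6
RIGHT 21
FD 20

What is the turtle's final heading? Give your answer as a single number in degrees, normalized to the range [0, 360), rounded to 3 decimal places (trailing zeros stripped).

Executing turtle program step by step:
Start: pos=(7,0), heading=90, pen down
FD 14: (7,0) -> (7,14) [heading=90, draw]
FD 16: (7,14) -> (7,30) [heading=90, draw]
RT 9: heading 90 -> 81
FD 11: (7,30) -> (8.721,40.865) [heading=81, draw]
PU: pen up
PU: pen up
FD 17: (8.721,40.865) -> (11.38,57.655) [heading=81, move]
FD 6: (11.38,57.655) -> (12.319,63.581) [heading=81, move]
RT 21: heading 81 -> 60
FD 20: (12.319,63.581) -> (22.319,80.902) [heading=60, move]
Final: pos=(22.319,80.902), heading=60, 3 segment(s) drawn

Answer: 60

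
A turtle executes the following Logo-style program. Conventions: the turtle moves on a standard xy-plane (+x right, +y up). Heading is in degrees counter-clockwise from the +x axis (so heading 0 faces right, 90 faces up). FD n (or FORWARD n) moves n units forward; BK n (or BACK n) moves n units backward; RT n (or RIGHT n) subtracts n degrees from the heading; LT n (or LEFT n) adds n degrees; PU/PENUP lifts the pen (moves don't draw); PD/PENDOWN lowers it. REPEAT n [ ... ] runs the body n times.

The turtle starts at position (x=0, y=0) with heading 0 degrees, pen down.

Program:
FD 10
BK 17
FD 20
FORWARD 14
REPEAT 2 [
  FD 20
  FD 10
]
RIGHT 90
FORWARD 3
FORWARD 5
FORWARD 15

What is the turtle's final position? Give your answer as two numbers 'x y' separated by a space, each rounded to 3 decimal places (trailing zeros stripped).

Executing turtle program step by step:
Start: pos=(0,0), heading=0, pen down
FD 10: (0,0) -> (10,0) [heading=0, draw]
BK 17: (10,0) -> (-7,0) [heading=0, draw]
FD 20: (-7,0) -> (13,0) [heading=0, draw]
FD 14: (13,0) -> (27,0) [heading=0, draw]
REPEAT 2 [
  -- iteration 1/2 --
  FD 20: (27,0) -> (47,0) [heading=0, draw]
  FD 10: (47,0) -> (57,0) [heading=0, draw]
  -- iteration 2/2 --
  FD 20: (57,0) -> (77,0) [heading=0, draw]
  FD 10: (77,0) -> (87,0) [heading=0, draw]
]
RT 90: heading 0 -> 270
FD 3: (87,0) -> (87,-3) [heading=270, draw]
FD 5: (87,-3) -> (87,-8) [heading=270, draw]
FD 15: (87,-8) -> (87,-23) [heading=270, draw]
Final: pos=(87,-23), heading=270, 11 segment(s) drawn

Answer: 87 -23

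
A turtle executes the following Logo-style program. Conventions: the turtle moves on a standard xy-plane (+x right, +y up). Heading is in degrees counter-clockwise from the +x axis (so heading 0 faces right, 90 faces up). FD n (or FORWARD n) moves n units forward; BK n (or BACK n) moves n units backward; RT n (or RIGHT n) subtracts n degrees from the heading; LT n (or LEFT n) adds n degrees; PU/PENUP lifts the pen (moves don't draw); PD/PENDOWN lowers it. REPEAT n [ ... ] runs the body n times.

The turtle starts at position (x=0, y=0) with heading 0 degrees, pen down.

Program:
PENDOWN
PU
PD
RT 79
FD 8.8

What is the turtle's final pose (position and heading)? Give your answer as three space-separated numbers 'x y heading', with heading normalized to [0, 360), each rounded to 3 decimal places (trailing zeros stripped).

Executing turtle program step by step:
Start: pos=(0,0), heading=0, pen down
PD: pen down
PU: pen up
PD: pen down
RT 79: heading 0 -> 281
FD 8.8: (0,0) -> (1.679,-8.638) [heading=281, draw]
Final: pos=(1.679,-8.638), heading=281, 1 segment(s) drawn

Answer: 1.679 -8.638 281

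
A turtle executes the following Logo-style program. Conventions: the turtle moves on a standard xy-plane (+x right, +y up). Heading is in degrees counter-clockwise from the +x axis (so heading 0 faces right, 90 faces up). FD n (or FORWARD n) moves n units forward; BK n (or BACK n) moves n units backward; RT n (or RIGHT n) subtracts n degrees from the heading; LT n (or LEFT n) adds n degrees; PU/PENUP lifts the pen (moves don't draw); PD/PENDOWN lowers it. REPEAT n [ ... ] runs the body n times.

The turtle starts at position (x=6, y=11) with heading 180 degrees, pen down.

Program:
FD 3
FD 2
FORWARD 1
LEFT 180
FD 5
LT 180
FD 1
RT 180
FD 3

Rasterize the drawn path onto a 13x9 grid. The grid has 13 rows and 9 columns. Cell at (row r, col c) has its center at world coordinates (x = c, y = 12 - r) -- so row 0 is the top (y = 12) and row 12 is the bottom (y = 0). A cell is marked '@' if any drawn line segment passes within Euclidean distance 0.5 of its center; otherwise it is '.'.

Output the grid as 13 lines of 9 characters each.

Segment 0: (6,11) -> (3,11)
Segment 1: (3,11) -> (1,11)
Segment 2: (1,11) -> (0,11)
Segment 3: (0,11) -> (5,11)
Segment 4: (5,11) -> (4,11)
Segment 5: (4,11) -> (7,11)

Answer: .........
@@@@@@@@.
.........
.........
.........
.........
.........
.........
.........
.........
.........
.........
.........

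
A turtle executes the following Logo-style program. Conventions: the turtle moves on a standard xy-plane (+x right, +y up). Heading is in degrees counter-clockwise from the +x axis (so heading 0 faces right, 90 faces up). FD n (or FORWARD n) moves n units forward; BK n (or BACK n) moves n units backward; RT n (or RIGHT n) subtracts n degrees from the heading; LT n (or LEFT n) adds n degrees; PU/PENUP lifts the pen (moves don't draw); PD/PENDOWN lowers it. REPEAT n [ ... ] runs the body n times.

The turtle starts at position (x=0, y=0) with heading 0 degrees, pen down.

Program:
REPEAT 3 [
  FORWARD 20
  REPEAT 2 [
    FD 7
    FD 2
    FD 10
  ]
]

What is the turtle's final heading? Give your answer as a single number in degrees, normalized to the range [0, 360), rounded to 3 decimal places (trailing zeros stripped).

Answer: 0

Derivation:
Executing turtle program step by step:
Start: pos=(0,0), heading=0, pen down
REPEAT 3 [
  -- iteration 1/3 --
  FD 20: (0,0) -> (20,0) [heading=0, draw]
  REPEAT 2 [
    -- iteration 1/2 --
    FD 7: (20,0) -> (27,0) [heading=0, draw]
    FD 2: (27,0) -> (29,0) [heading=0, draw]
    FD 10: (29,0) -> (39,0) [heading=0, draw]
    -- iteration 2/2 --
    FD 7: (39,0) -> (46,0) [heading=0, draw]
    FD 2: (46,0) -> (48,0) [heading=0, draw]
    FD 10: (48,0) -> (58,0) [heading=0, draw]
  ]
  -- iteration 2/3 --
  FD 20: (58,0) -> (78,0) [heading=0, draw]
  REPEAT 2 [
    -- iteration 1/2 --
    FD 7: (78,0) -> (85,0) [heading=0, draw]
    FD 2: (85,0) -> (87,0) [heading=0, draw]
    FD 10: (87,0) -> (97,0) [heading=0, draw]
    -- iteration 2/2 --
    FD 7: (97,0) -> (104,0) [heading=0, draw]
    FD 2: (104,0) -> (106,0) [heading=0, draw]
    FD 10: (106,0) -> (116,0) [heading=0, draw]
  ]
  -- iteration 3/3 --
  FD 20: (116,0) -> (136,0) [heading=0, draw]
  REPEAT 2 [
    -- iteration 1/2 --
    FD 7: (136,0) -> (143,0) [heading=0, draw]
    FD 2: (143,0) -> (145,0) [heading=0, draw]
    FD 10: (145,0) -> (155,0) [heading=0, draw]
    -- iteration 2/2 --
    FD 7: (155,0) -> (162,0) [heading=0, draw]
    FD 2: (162,0) -> (164,0) [heading=0, draw]
    FD 10: (164,0) -> (174,0) [heading=0, draw]
  ]
]
Final: pos=(174,0), heading=0, 21 segment(s) drawn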